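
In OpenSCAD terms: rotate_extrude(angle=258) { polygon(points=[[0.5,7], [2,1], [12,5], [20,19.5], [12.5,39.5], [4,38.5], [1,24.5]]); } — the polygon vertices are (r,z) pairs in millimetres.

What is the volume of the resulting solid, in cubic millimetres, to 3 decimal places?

Profile (r,z), 7 vertices: (0.5,7) (2,1) (12,5) (20,19.5) (12.5,39.5) (4,38.5) (1,24.5)
edge 0: (0.5,7)→(2,1)  cross = 0.5·1 − 2·7 = -13.5000; (r_i+r_j)·cross = 2.5·-13.5000 = -33.7500
edge 1: (2,1)→(12,5)  cross = 2·5 − 12·1 = -2.0000; (r_i+r_j)·cross = 14·-2.0000 = -28.0000
edge 2: (12,5)→(20,19.5)  cross = 12·19.5 − 20·5 = 134.0000; (r_i+r_j)·cross = 32·134.0000 = 4288.0000
edge 3: (20,19.5)→(12.5,39.5)  cross = 20·39.5 − 12.5·19.5 = 546.2500; (r_i+r_j)·cross = 32.5·546.2500 = 17753.1250
edge 4: (12.5,39.5)→(4,38.5)  cross = 12.5·38.5 − 4·39.5 = 323.2500; (r_i+r_j)·cross = 16.5·323.2500 = 5333.6250
edge 5: (4,38.5)→(1,24.5)  cross = 4·24.5 − 1·38.5 = 59.5000; (r_i+r_j)·cross = 5·59.5000 = 297.5000
edge 6: (1,24.5)→(0.5,7)  cross = 1·7 − 0.5·24.5 = -5.2500; (r_i+r_j)·cross = 1.5·-5.2500 = -7.8750
Σcross = 1042.2500 → A = |Σcross|/2 = 521.1250 mm²
Σ(r_i+r_j)·cross = 27602.6250 → first moment M = |Σ|/6 = 4600.4375
R_c = M/A = 4600.4375/521.1250 = 8.8279 mm
θ = 258° = 4.502949 rad
V = θ·R_c·A = 4.502949·8.8279·521.1250 = 20715.538 mm³

Volume = 20715.538 mm³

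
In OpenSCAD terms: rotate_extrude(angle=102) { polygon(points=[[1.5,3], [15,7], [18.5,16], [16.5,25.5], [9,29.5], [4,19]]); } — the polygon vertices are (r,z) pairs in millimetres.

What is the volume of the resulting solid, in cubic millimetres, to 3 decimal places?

Volume = 5210.713 mm³

Profile (r,z), 6 vertices: (1.5,3) (15,7) (18.5,16) (16.5,25.5) (9,29.5) (4,19)
edge 0: (1.5,3)→(15,7)  cross = 1.5·7 − 15·3 = -34.5000; (r_i+r_j)·cross = 16.5·-34.5000 = -569.2500
edge 1: (15,7)→(18.5,16)  cross = 15·16 − 18.5·7 = 110.5000; (r_i+r_j)·cross = 33.5·110.5000 = 3701.7500
edge 2: (18.5,16)→(16.5,25.5)  cross = 18.5·25.5 − 16.5·16 = 207.7500; (r_i+r_j)·cross = 35·207.7500 = 7271.2500
edge 3: (16.5,25.5)→(9,29.5)  cross = 16.5·29.5 − 9·25.5 = 257.2500; (r_i+r_j)·cross = 25.5·257.2500 = 6559.8750
edge 4: (9,29.5)→(4,19)  cross = 9·19 − 4·29.5 = 53.0000; (r_i+r_j)·cross = 13·53.0000 = 689.0000
edge 5: (4,19)→(1.5,3)  cross = 4·3 − 1.5·19 = -16.5000; (r_i+r_j)·cross = 5.5·-16.5000 = -90.7500
Σcross = 577.5000 → A = |Σcross|/2 = 288.7500 mm²
Σ(r_i+r_j)·cross = 17561.8750 → first moment M = |Σ|/6 = 2926.9792
R_c = M/A = 2926.9792/288.7500 = 10.1367 mm
θ = 102° = 1.780236 rad
V = θ·R_c·A = 1.780236·10.1367·288.7500 = 5210.713 mm³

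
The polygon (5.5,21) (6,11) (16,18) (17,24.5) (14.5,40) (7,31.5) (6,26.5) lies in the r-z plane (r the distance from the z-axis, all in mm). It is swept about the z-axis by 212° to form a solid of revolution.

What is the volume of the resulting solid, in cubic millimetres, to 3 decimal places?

Volume = 8846.857 mm³

Profile (r,z), 7 vertices: (5.5,21) (6,11) (16,18) (17,24.5) (14.5,40) (7,31.5) (6,26.5)
edge 0: (5.5,21)→(6,11)  cross = 5.5·11 − 6·21 = -65.5000; (r_i+r_j)·cross = 11.5·-65.5000 = -753.2500
edge 1: (6,11)→(16,18)  cross = 6·18 − 16·11 = -68.0000; (r_i+r_j)·cross = 22·-68.0000 = -1496.0000
edge 2: (16,18)→(17,24.5)  cross = 16·24.5 − 17·18 = 86.0000; (r_i+r_j)·cross = 33·86.0000 = 2838.0000
edge 3: (17,24.5)→(14.5,40)  cross = 17·40 − 14.5·24.5 = 324.7500; (r_i+r_j)·cross = 31.5·324.7500 = 10229.6250
edge 4: (14.5,40)→(7,31.5)  cross = 14.5·31.5 − 7·40 = 176.7500; (r_i+r_j)·cross = 21.5·176.7500 = 3800.1250
edge 5: (7,31.5)→(6,26.5)  cross = 7·26.5 − 6·31.5 = -3.5000; (r_i+r_j)·cross = 13·-3.5000 = -45.5000
edge 6: (6,26.5)→(5.5,21)  cross = 6·21 − 5.5·26.5 = -19.7500; (r_i+r_j)·cross = 11.5·-19.7500 = -227.1250
Σcross = 430.7500 → A = |Σcross|/2 = 215.3750 mm²
Σ(r_i+r_j)·cross = 14345.8750 → first moment M = |Σ|/6 = 2390.9792
R_c = M/A = 2390.9792/215.3750 = 11.1015 mm
θ = 212° = 3.700098 rad
V = θ·R_c·A = 3.700098·11.1015·215.3750 = 8846.857 mm³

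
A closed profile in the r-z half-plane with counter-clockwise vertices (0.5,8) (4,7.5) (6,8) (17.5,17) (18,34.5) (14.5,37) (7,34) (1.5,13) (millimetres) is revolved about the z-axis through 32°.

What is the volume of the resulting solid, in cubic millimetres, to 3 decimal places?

Volume = 1879.266 mm³

Profile (r,z), 8 vertices: (0.5,8) (4,7.5) (6,8) (17.5,17) (18,34.5) (14.5,37) (7,34) (1.5,13)
edge 0: (0.5,8)→(4,7.5)  cross = 0.5·7.5 − 4·8 = -28.2500; (r_i+r_j)·cross = 4.5·-28.2500 = -127.1250
edge 1: (4,7.5)→(6,8)  cross = 4·8 − 6·7.5 = -13.0000; (r_i+r_j)·cross = 10·-13.0000 = -130.0000
edge 2: (6,8)→(17.5,17)  cross = 6·17 − 17.5·8 = -38.0000; (r_i+r_j)·cross = 23.5·-38.0000 = -893.0000
edge 3: (17.5,17)→(18,34.5)  cross = 17.5·34.5 − 18·17 = 297.7500; (r_i+r_j)·cross = 35.5·297.7500 = 10570.1250
edge 4: (18,34.5)→(14.5,37)  cross = 18·37 − 14.5·34.5 = 165.7500; (r_i+r_j)·cross = 32.5·165.7500 = 5386.8750
edge 5: (14.5,37)→(7,34)  cross = 14.5·34 − 7·37 = 234.0000; (r_i+r_j)·cross = 21.5·234.0000 = 5031.0000
edge 6: (7,34)→(1.5,13)  cross = 7·13 − 1.5·34 = 40.0000; (r_i+r_j)·cross = 8.5·40.0000 = 340.0000
edge 7: (1.5,13)→(0.5,8)  cross = 1.5·8 − 0.5·13 = 5.5000; (r_i+r_j)·cross = 2·5.5000 = 11.0000
Σcross = 663.7500 → A = |Σcross|/2 = 331.8750 mm²
Σ(r_i+r_j)·cross = 20188.8750 → first moment M = |Σ|/6 = 3364.8125
R_c = M/A = 3364.8125/331.8750 = 10.1388 mm
θ = 32° = 0.558505 rad
V = θ·R_c·A = 0.558505·10.1388·331.8750 = 1879.266 mm³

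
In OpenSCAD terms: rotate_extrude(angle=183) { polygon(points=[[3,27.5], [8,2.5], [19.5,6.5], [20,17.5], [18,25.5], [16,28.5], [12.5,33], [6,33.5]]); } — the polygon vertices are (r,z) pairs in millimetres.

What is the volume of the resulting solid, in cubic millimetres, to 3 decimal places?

Profile (r,z), 8 vertices: (3,27.5) (8,2.5) (19.5,6.5) (20,17.5) (18,25.5) (16,28.5) (12.5,33) (6,33.5)
edge 0: (3,27.5)→(8,2.5)  cross = 3·2.5 − 8·27.5 = -212.5000; (r_i+r_j)·cross = 11·-212.5000 = -2337.5000
edge 1: (8,2.5)→(19.5,6.5)  cross = 8·6.5 − 19.5·2.5 = 3.2500; (r_i+r_j)·cross = 27.5·3.2500 = 89.3750
edge 2: (19.5,6.5)→(20,17.5)  cross = 19.5·17.5 − 20·6.5 = 211.2500; (r_i+r_j)·cross = 39.5·211.2500 = 8344.3750
edge 3: (20,17.5)→(18,25.5)  cross = 20·25.5 − 18·17.5 = 195.0000; (r_i+r_j)·cross = 38·195.0000 = 7410.0000
edge 4: (18,25.5)→(16,28.5)  cross = 18·28.5 − 16·25.5 = 105.0000; (r_i+r_j)·cross = 34·105.0000 = 3570.0000
edge 5: (16,28.5)→(12.5,33)  cross = 16·33 − 12.5·28.5 = 171.7500; (r_i+r_j)·cross = 28.5·171.7500 = 4894.8750
edge 6: (12.5,33)→(6,33.5)  cross = 12.5·33.5 − 6·33 = 220.7500; (r_i+r_j)·cross = 18.5·220.7500 = 4083.8750
edge 7: (6,33.5)→(3,27.5)  cross = 6·27.5 − 3·33.5 = 64.5000; (r_i+r_j)·cross = 9·64.5000 = 580.5000
Σcross = 759.0000 → A = |Σcross|/2 = 379.5000 mm²
Σ(r_i+r_j)·cross = 26635.5000 → first moment M = |Σ|/6 = 4439.2500
R_c = M/A = 4439.2500/379.5000 = 11.6976 mm
θ = 183° = 3.193953 rad
V = θ·R_c·A = 3.193953·11.6976·379.5000 = 14178.754 mm³

Volume = 14178.754 mm³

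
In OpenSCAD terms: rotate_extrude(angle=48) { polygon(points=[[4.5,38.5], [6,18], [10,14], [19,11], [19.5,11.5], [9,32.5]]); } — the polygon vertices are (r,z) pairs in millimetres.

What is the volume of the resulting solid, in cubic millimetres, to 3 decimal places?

Profile (r,z), 6 vertices: (4.5,38.5) (6,18) (10,14) (19,11) (19.5,11.5) (9,32.5)
edge 0: (4.5,38.5)→(6,18)  cross = 4.5·18 − 6·38.5 = -150.0000; (r_i+r_j)·cross = 10.5·-150.0000 = -1575.0000
edge 1: (6,18)→(10,14)  cross = 6·14 − 10·18 = -96.0000; (r_i+r_j)·cross = 16·-96.0000 = -1536.0000
edge 2: (10,14)→(19,11)  cross = 10·11 − 19·14 = -156.0000; (r_i+r_j)·cross = 29·-156.0000 = -4524.0000
edge 3: (19,11)→(19.5,11.5)  cross = 19·11.5 − 19.5·11 = 4.0000; (r_i+r_j)·cross = 38.5·4.0000 = 154.0000
edge 4: (19.5,11.5)→(9,32.5)  cross = 19.5·32.5 − 9·11.5 = 530.2500; (r_i+r_j)·cross = 28.5·530.2500 = 15112.1250
edge 5: (9,32.5)→(4.5,38.5)  cross = 9·38.5 − 4.5·32.5 = 200.2500; (r_i+r_j)·cross = 13.5·200.2500 = 2703.3750
Σcross = 332.5000 → A = |Σcross|/2 = 166.2500 mm²
Σ(r_i+r_j)·cross = 10334.5000 → first moment M = |Σ|/6 = 1722.4167
R_c = M/A = 1722.4167/166.2500 = 10.3604 mm
θ = 48° = 0.837758 rad
V = θ·R_c·A = 0.837758·10.3604·166.2500 = 1442.968 mm³

Volume = 1442.968 mm³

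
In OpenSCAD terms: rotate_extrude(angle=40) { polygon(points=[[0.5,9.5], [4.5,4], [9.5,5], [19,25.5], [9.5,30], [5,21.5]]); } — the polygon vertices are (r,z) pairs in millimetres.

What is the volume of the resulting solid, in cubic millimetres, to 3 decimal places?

Profile (r,z), 6 vertices: (0.5,9.5) (4.5,4) (9.5,5) (19,25.5) (9.5,30) (5,21.5)
edge 0: (0.5,9.5)→(4.5,4)  cross = 0.5·4 − 4.5·9.5 = -40.7500; (r_i+r_j)·cross = 5·-40.7500 = -203.7500
edge 1: (4.5,4)→(9.5,5)  cross = 4.5·5 − 9.5·4 = -15.5000; (r_i+r_j)·cross = 14·-15.5000 = -217.0000
edge 2: (9.5,5)→(19,25.5)  cross = 9.5·25.5 − 19·5 = 147.2500; (r_i+r_j)·cross = 28.5·147.2500 = 4196.6250
edge 3: (19,25.5)→(9.5,30)  cross = 19·30 − 9.5·25.5 = 327.7500; (r_i+r_j)·cross = 28.5·327.7500 = 9340.8750
edge 4: (9.5,30)→(5,21.5)  cross = 9.5·21.5 − 5·30 = 54.2500; (r_i+r_j)·cross = 14.5·54.2500 = 786.6250
edge 5: (5,21.5)→(0.5,9.5)  cross = 5·9.5 − 0.5·21.5 = 36.7500; (r_i+r_j)·cross = 5.5·36.7500 = 202.1250
Σcross = 509.7500 → A = |Σcross|/2 = 254.8750 mm²
Σ(r_i+r_j)·cross = 14105.5000 → first moment M = |Σ|/6 = 2350.9167
R_c = M/A = 2350.9167/254.8750 = 9.2238 mm
θ = 40° = 0.698132 rad
V = θ·R_c·A = 0.698132·9.2238·254.8750 = 1641.249 mm³

Volume = 1641.249 mm³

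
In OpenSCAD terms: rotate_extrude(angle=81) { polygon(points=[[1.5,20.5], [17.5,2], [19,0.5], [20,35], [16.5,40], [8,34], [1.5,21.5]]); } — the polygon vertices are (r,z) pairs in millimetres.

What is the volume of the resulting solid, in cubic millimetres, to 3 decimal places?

Volume = 7749.259 mm³

Profile (r,z), 7 vertices: (1.5,20.5) (17.5,2) (19,0.5) (20,35) (16.5,40) (8,34) (1.5,21.5)
edge 0: (1.5,20.5)→(17.5,2)  cross = 1.5·2 − 17.5·20.5 = -355.7500; (r_i+r_j)·cross = 19·-355.7500 = -6759.2500
edge 1: (17.5,2)→(19,0.5)  cross = 17.5·0.5 − 19·2 = -29.2500; (r_i+r_j)·cross = 36.5·-29.2500 = -1067.6250
edge 2: (19,0.5)→(20,35)  cross = 19·35 − 20·0.5 = 655.0000; (r_i+r_j)·cross = 39·655.0000 = 25545.0000
edge 3: (20,35)→(16.5,40)  cross = 20·40 − 16.5·35 = 222.5000; (r_i+r_j)·cross = 36.5·222.5000 = 8121.2500
edge 4: (16.5,40)→(8,34)  cross = 16.5·34 − 8·40 = 241.0000; (r_i+r_j)·cross = 24.5·241.0000 = 5904.5000
edge 5: (8,34)→(1.5,21.5)  cross = 8·21.5 − 1.5·34 = 121.0000; (r_i+r_j)·cross = 9.5·121.0000 = 1149.5000
edge 6: (1.5,21.5)→(1.5,20.5)  cross = 1.5·20.5 − 1.5·21.5 = -1.5000; (r_i+r_j)·cross = 3·-1.5000 = -4.5000
Σcross = 853.0000 → A = |Σcross|/2 = 426.5000 mm²
Σ(r_i+r_j)·cross = 32888.8750 → first moment M = |Σ|/6 = 5481.4792
R_c = M/A = 5481.4792/426.5000 = 12.8522 mm
θ = 81° = 1.413717 rad
V = θ·R_c·A = 1.413717·12.8522·426.5000 = 7749.259 mm³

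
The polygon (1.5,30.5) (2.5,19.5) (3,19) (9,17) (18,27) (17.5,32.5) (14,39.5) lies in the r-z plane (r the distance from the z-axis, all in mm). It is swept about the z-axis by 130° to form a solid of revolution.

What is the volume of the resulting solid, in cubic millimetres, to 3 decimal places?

Volume = 5198.209 mm³

Profile (r,z), 7 vertices: (1.5,30.5) (2.5,19.5) (3,19) (9,17) (18,27) (17.5,32.5) (14,39.5)
edge 0: (1.5,30.5)→(2.5,19.5)  cross = 1.5·19.5 − 2.5·30.5 = -47.0000; (r_i+r_j)·cross = 4·-47.0000 = -188.0000
edge 1: (2.5,19.5)→(3,19)  cross = 2.5·19 − 3·19.5 = -11.0000; (r_i+r_j)·cross = 5.5·-11.0000 = -60.5000
edge 2: (3,19)→(9,17)  cross = 3·17 − 9·19 = -120.0000; (r_i+r_j)·cross = 12·-120.0000 = -1440.0000
edge 3: (9,17)→(18,27)  cross = 9·27 − 18·17 = -63.0000; (r_i+r_j)·cross = 27·-63.0000 = -1701.0000
edge 4: (18,27)→(17.5,32.5)  cross = 18·32.5 − 17.5·27 = 112.5000; (r_i+r_j)·cross = 35.5·112.5000 = 3993.7500
edge 5: (17.5,32.5)→(14,39.5)  cross = 17.5·39.5 − 14·32.5 = 236.2500; (r_i+r_j)·cross = 31.5·236.2500 = 7441.8750
edge 6: (14,39.5)→(1.5,30.5)  cross = 14·30.5 − 1.5·39.5 = 367.7500; (r_i+r_j)·cross = 15.5·367.7500 = 5700.1250
Σcross = 475.5000 → A = |Σcross|/2 = 237.7500 mm²
Σ(r_i+r_j)·cross = 13746.2500 → first moment M = |Σ|/6 = 2291.0417
R_c = M/A = 2291.0417/237.7500 = 9.6363 mm
θ = 130° = 2.268928 rad
V = θ·R_c·A = 2.268928·9.6363·237.7500 = 5198.209 mm³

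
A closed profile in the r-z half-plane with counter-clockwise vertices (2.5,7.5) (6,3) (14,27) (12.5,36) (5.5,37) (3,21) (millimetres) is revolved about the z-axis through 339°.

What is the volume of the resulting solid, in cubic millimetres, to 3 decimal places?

Profile (r,z), 6 vertices: (2.5,7.5) (6,3) (14,27) (12.5,36) (5.5,37) (3,21)
edge 0: (2.5,7.5)→(6,3)  cross = 2.5·3 − 6·7.5 = -37.5000; (r_i+r_j)·cross = 8.5·-37.5000 = -318.7500
edge 1: (6,3)→(14,27)  cross = 6·27 − 14·3 = 120.0000; (r_i+r_j)·cross = 20·120.0000 = 2400.0000
edge 2: (14,27)→(12.5,36)  cross = 14·36 − 12.5·27 = 166.5000; (r_i+r_j)·cross = 26.5·166.5000 = 4412.2500
edge 3: (12.5,36)→(5.5,37)  cross = 12.5·37 − 5.5·36 = 264.5000; (r_i+r_j)·cross = 18·264.5000 = 4761.0000
edge 4: (5.5,37)→(3,21)  cross = 5.5·21 − 3·37 = 4.5000; (r_i+r_j)·cross = 8.5·4.5000 = 38.2500
edge 5: (3,21)→(2.5,7.5)  cross = 3·7.5 − 2.5·21 = -30.0000; (r_i+r_j)·cross = 5.5·-30.0000 = -165.0000
Σcross = 488.0000 → A = |Σcross|/2 = 244.0000 mm²
Σ(r_i+r_j)·cross = 11127.7500 → first moment M = |Σ|/6 = 1854.6250
R_c = M/A = 1854.6250/244.0000 = 7.6009 mm
θ = 339° = 5.916666 rad
V = θ·R_c·A = 5.916666·7.6009·244.0000 = 10973.197 mm³

Volume = 10973.197 mm³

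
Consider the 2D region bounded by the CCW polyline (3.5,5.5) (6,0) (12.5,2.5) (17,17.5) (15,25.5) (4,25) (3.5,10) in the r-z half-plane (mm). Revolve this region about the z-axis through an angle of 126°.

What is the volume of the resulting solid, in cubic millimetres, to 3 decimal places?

Volume = 5628.222 mm³

Profile (r,z), 7 vertices: (3.5,5.5) (6,0) (12.5,2.5) (17,17.5) (15,25.5) (4,25) (3.5,10)
edge 0: (3.5,5.5)→(6,0)  cross = 3.5·0 − 6·5.5 = -33.0000; (r_i+r_j)·cross = 9.5·-33.0000 = -313.5000
edge 1: (6,0)→(12.5,2.5)  cross = 6·2.5 − 12.5·0 = 15.0000; (r_i+r_j)·cross = 18.5·15.0000 = 277.5000
edge 2: (12.5,2.5)→(17,17.5)  cross = 12.5·17.5 − 17·2.5 = 176.2500; (r_i+r_j)·cross = 29.5·176.2500 = 5199.3750
edge 3: (17,17.5)→(15,25.5)  cross = 17·25.5 − 15·17.5 = 171.0000; (r_i+r_j)·cross = 32·171.0000 = 5472.0000
edge 4: (15,25.5)→(4,25)  cross = 15·25 − 4·25.5 = 273.0000; (r_i+r_j)·cross = 19·273.0000 = 5187.0000
edge 5: (4,25)→(3.5,10)  cross = 4·10 − 3.5·25 = -47.5000; (r_i+r_j)·cross = 7.5·-47.5000 = -356.2500
edge 6: (3.5,10)→(3.5,5.5)  cross = 3.5·5.5 − 3.5·10 = -15.7500; (r_i+r_j)·cross = 7·-15.7500 = -110.2500
Σcross = 539.0000 → A = |Σcross|/2 = 269.5000 mm²
Σ(r_i+r_j)·cross = 15355.8750 → first moment M = |Σ|/6 = 2559.3125
R_c = M/A = 2559.3125/269.5000 = 9.4965 mm
θ = 126° = 2.199115 rad
V = θ·R_c·A = 2.199115·9.4965·269.5000 = 5628.222 mm³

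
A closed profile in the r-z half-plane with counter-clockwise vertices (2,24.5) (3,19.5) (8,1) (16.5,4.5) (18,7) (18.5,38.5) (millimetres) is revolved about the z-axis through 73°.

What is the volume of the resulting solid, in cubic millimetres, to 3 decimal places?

Profile (r,z), 6 vertices: (2,24.5) (3,19.5) (8,1) (16.5,4.5) (18,7) (18.5,38.5)
edge 0: (2,24.5)→(3,19.5)  cross = 2·19.5 − 3·24.5 = -34.5000; (r_i+r_j)·cross = 5·-34.5000 = -172.5000
edge 1: (3,19.5)→(8,1)  cross = 3·1 − 8·19.5 = -153.0000; (r_i+r_j)·cross = 11·-153.0000 = -1683.0000
edge 2: (8,1)→(16.5,4.5)  cross = 8·4.5 − 16.5·1 = 19.5000; (r_i+r_j)·cross = 24.5·19.5000 = 477.7500
edge 3: (16.5,4.5)→(18,7)  cross = 16.5·7 − 18·4.5 = 34.5000; (r_i+r_j)·cross = 34.5·34.5000 = 1190.2500
edge 4: (18,7)→(18.5,38.5)  cross = 18·38.5 − 18.5·7 = 563.5000; (r_i+r_j)·cross = 36.5·563.5000 = 20567.7500
edge 5: (18.5,38.5)→(2,24.5)  cross = 18.5·24.5 − 2·38.5 = 376.2500; (r_i+r_j)·cross = 20.5·376.2500 = 7713.1250
Σcross = 806.2500 → A = |Σcross|/2 = 403.1250 mm²
Σ(r_i+r_j)·cross = 28093.3750 → first moment M = |Σ|/6 = 4682.2292
R_c = M/A = 4682.2292/403.1250 = 11.6148 mm
θ = 73° = 1.274090 rad
V = θ·R_c·A = 1.274090·11.6148·403.1250 = 5965.583 mm³

Volume = 5965.583 mm³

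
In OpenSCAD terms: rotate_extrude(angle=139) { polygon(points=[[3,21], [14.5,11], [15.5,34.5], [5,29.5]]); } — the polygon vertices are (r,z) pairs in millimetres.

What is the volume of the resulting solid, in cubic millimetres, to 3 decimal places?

Profile (r,z), 4 vertices: (3,21) (14.5,11) (15.5,34.5) (5,29.5)
edge 0: (3,21)→(14.5,11)  cross = 3·11 − 14.5·21 = -271.5000; (r_i+r_j)·cross = 17.5·-271.5000 = -4751.2500
edge 1: (14.5,11)→(15.5,34.5)  cross = 14.5·34.5 − 15.5·11 = 329.7500; (r_i+r_j)·cross = 30·329.7500 = 9892.5000
edge 2: (15.5,34.5)→(5,29.5)  cross = 15.5·29.5 − 5·34.5 = 284.7500; (r_i+r_j)·cross = 20.5·284.7500 = 5837.3750
edge 3: (5,29.5)→(3,21)  cross = 5·21 − 3·29.5 = 16.5000; (r_i+r_j)·cross = 8·16.5000 = 132.0000
Σcross = 359.5000 → A = |Σcross|/2 = 179.7500 mm²
Σ(r_i+r_j)·cross = 11110.6250 → first moment M = |Σ|/6 = 1851.7708
R_c = M/A = 1851.7708/179.7500 = 10.3019 mm
θ = 139° = 2.426008 rad
V = θ·R_c·A = 2.426008·10.3019·179.7500 = 4492.410 mm³

Volume = 4492.410 mm³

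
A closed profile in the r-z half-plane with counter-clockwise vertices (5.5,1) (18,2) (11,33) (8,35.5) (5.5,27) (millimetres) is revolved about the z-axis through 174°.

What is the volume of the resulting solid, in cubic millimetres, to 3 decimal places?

Volume = 8874.818 mm³

Profile (r,z), 5 vertices: (5.5,1) (18,2) (11,33) (8,35.5) (5.5,27)
edge 0: (5.5,1)→(18,2)  cross = 5.5·2 − 18·1 = -7.0000; (r_i+r_j)·cross = 23.5·-7.0000 = -164.5000
edge 1: (18,2)→(11,33)  cross = 18·33 − 11·2 = 572.0000; (r_i+r_j)·cross = 29·572.0000 = 16588.0000
edge 2: (11,33)→(8,35.5)  cross = 11·35.5 − 8·33 = 126.5000; (r_i+r_j)·cross = 19·126.5000 = 2403.5000
edge 3: (8,35.5)→(5.5,27)  cross = 8·27 − 5.5·35.5 = 20.7500; (r_i+r_j)·cross = 13.5·20.7500 = 280.1250
edge 4: (5.5,27)→(5.5,1)  cross = 5.5·1 − 5.5·27 = -143.0000; (r_i+r_j)·cross = 11·-143.0000 = -1573.0000
Σcross = 569.2500 → A = |Σcross|/2 = 284.6250 mm²
Σ(r_i+r_j)·cross = 17534.1250 → first moment M = |Σ|/6 = 2922.3542
R_c = M/A = 2922.3542/284.6250 = 10.2674 mm
θ = 174° = 3.036873 rad
V = θ·R_c·A = 3.036873·10.2674·284.6250 = 8874.818 mm³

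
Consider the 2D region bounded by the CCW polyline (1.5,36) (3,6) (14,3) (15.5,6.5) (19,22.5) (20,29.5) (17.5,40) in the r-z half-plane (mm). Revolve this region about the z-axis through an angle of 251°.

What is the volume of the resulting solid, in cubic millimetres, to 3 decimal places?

Volume = 24199.044 mm³

Profile (r,z), 7 vertices: (1.5,36) (3,6) (14,3) (15.5,6.5) (19,22.5) (20,29.5) (17.5,40)
edge 0: (1.5,36)→(3,6)  cross = 1.5·6 − 3·36 = -99.0000; (r_i+r_j)·cross = 4.5·-99.0000 = -445.5000
edge 1: (3,6)→(14,3)  cross = 3·3 − 14·6 = -75.0000; (r_i+r_j)·cross = 17·-75.0000 = -1275.0000
edge 2: (14,3)→(15.5,6.5)  cross = 14·6.5 − 15.5·3 = 44.5000; (r_i+r_j)·cross = 29.5·44.5000 = 1312.7500
edge 3: (15.5,6.5)→(19,22.5)  cross = 15.5·22.5 − 19·6.5 = 225.2500; (r_i+r_j)·cross = 34.5·225.2500 = 7771.1250
edge 4: (19,22.5)→(20,29.5)  cross = 19·29.5 − 20·22.5 = 110.5000; (r_i+r_j)·cross = 39·110.5000 = 4309.5000
edge 5: (20,29.5)→(17.5,40)  cross = 20·40 − 17.5·29.5 = 283.7500; (r_i+r_j)·cross = 37.5·283.7500 = 10640.6250
edge 6: (17.5,40)→(1.5,36)  cross = 17.5·36 − 1.5·40 = 570.0000; (r_i+r_j)·cross = 19·570.0000 = 10830.0000
Σcross = 1060.0000 → A = |Σcross|/2 = 530.0000 mm²
Σ(r_i+r_j)·cross = 33143.5000 → first moment M = |Σ|/6 = 5523.9167
R_c = M/A = 5523.9167/530.0000 = 10.4225 mm
θ = 251° = 4.380776 rad
V = θ·R_c·A = 4.380776·10.4225·530.0000 = 24199.044 mm³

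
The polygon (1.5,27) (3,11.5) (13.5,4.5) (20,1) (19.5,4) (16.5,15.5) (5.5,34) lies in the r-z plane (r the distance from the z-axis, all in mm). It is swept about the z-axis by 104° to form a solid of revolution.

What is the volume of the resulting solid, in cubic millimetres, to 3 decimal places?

Profile (r,z), 7 vertices: (1.5,27) (3,11.5) (13.5,4.5) (20,1) (19.5,4) (16.5,15.5) (5.5,34)
edge 0: (1.5,27)→(3,11.5)  cross = 1.5·11.5 − 3·27 = -63.7500; (r_i+r_j)·cross = 4.5·-63.7500 = -286.8750
edge 1: (3,11.5)→(13.5,4.5)  cross = 3·4.5 − 13.5·11.5 = -141.7500; (r_i+r_j)·cross = 16.5·-141.7500 = -2338.8750
edge 2: (13.5,4.5)→(20,1)  cross = 13.5·1 − 20·4.5 = -76.5000; (r_i+r_j)·cross = 33.5·-76.5000 = -2562.7500
edge 3: (20,1)→(19.5,4)  cross = 20·4 − 19.5·1 = 60.5000; (r_i+r_j)·cross = 39.5·60.5000 = 2389.7500
edge 4: (19.5,4)→(16.5,15.5)  cross = 19.5·15.5 − 16.5·4 = 236.2500; (r_i+r_j)·cross = 36·236.2500 = 8505.0000
edge 5: (16.5,15.5)→(5.5,34)  cross = 16.5·34 − 5.5·15.5 = 475.7500; (r_i+r_j)·cross = 22·475.7500 = 10466.5000
edge 6: (5.5,34)→(1.5,27)  cross = 5.5·27 − 1.5·34 = 97.5000; (r_i+r_j)·cross = 7·97.5000 = 682.5000
Σcross = 588.0000 → A = |Σcross|/2 = 294.0000 mm²
Σ(r_i+r_j)·cross = 16855.2500 → first moment M = |Σ|/6 = 2809.2083
R_c = M/A = 2809.2083/294.0000 = 9.5551 mm
θ = 104° = 1.815142 rad
V = θ·R_c·A = 1.815142·9.5551·294.0000 = 5099.113 mm³

Volume = 5099.113 mm³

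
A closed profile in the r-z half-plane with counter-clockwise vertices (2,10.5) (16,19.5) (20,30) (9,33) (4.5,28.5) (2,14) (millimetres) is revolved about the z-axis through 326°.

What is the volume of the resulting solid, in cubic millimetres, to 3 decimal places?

Volume = 12988.804 mm³

Profile (r,z), 6 vertices: (2,10.5) (16,19.5) (20,30) (9,33) (4.5,28.5) (2,14)
edge 0: (2,10.5)→(16,19.5)  cross = 2·19.5 − 16·10.5 = -129.0000; (r_i+r_j)·cross = 18·-129.0000 = -2322.0000
edge 1: (16,19.5)→(20,30)  cross = 16·30 − 20·19.5 = 90.0000; (r_i+r_j)·cross = 36·90.0000 = 3240.0000
edge 2: (20,30)→(9,33)  cross = 20·33 − 9·30 = 390.0000; (r_i+r_j)·cross = 29·390.0000 = 11310.0000
edge 3: (9,33)→(4.5,28.5)  cross = 9·28.5 − 4.5·33 = 108.0000; (r_i+r_j)·cross = 13.5·108.0000 = 1458.0000
edge 4: (4.5,28.5)→(2,14)  cross = 4.5·14 − 2·28.5 = 6.0000; (r_i+r_j)·cross = 6.5·6.0000 = 39.0000
edge 5: (2,14)→(2,10.5)  cross = 2·10.5 − 2·14 = -7.0000; (r_i+r_j)·cross = 4·-7.0000 = -28.0000
Σcross = 458.0000 → A = |Σcross|/2 = 229.0000 mm²
Σ(r_i+r_j)·cross = 13697.0000 → first moment M = |Σ|/6 = 2282.8333
R_c = M/A = 2282.8333/229.0000 = 9.9687 mm
θ = 326° = 5.689773 rad
V = θ·R_c·A = 5.689773·9.9687·229.0000 = 12988.804 mm³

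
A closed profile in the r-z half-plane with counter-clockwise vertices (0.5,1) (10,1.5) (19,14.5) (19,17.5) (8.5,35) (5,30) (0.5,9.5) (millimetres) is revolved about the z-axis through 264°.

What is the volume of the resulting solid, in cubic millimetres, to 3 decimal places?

Volume = 16049.088 mm³

Profile (r,z), 7 vertices: (0.5,1) (10,1.5) (19,14.5) (19,17.5) (8.5,35) (5,30) (0.5,9.5)
edge 0: (0.5,1)→(10,1.5)  cross = 0.5·1.5 − 10·1 = -9.2500; (r_i+r_j)·cross = 10.5·-9.2500 = -97.1250
edge 1: (10,1.5)→(19,14.5)  cross = 10·14.5 − 19·1.5 = 116.5000; (r_i+r_j)·cross = 29·116.5000 = 3378.5000
edge 2: (19,14.5)→(19,17.5)  cross = 19·17.5 − 19·14.5 = 57.0000; (r_i+r_j)·cross = 38·57.0000 = 2166.0000
edge 3: (19,17.5)→(8.5,35)  cross = 19·35 − 8.5·17.5 = 516.2500; (r_i+r_j)·cross = 27.5·516.2500 = 14196.8750
edge 4: (8.5,35)→(5,30)  cross = 8.5·30 − 5·35 = 80.0000; (r_i+r_j)·cross = 13.5·80.0000 = 1080.0000
edge 5: (5,30)→(0.5,9.5)  cross = 5·9.5 − 0.5·30 = 32.5000; (r_i+r_j)·cross = 5.5·32.5000 = 178.7500
edge 6: (0.5,9.5)→(0.5,1)  cross = 0.5·1 − 0.5·9.5 = -4.2500; (r_i+r_j)·cross = 1·-4.2500 = -4.2500
Σcross = 788.7500 → A = |Σcross|/2 = 394.3750 mm²
Σ(r_i+r_j)·cross = 20898.7500 → first moment M = |Σ|/6 = 3483.1250
R_c = M/A = 3483.1250/394.3750 = 8.8320 mm
θ = 264° = 4.607669 rad
V = θ·R_c·A = 4.607669·8.8320·394.3750 = 16049.088 mm³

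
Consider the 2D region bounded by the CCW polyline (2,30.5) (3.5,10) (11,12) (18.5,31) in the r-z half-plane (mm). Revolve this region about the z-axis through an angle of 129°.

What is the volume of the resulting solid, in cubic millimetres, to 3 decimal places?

Profile (r,z), 4 vertices: (2,30.5) (3.5,10) (11,12) (18.5,31)
edge 0: (2,30.5)→(3.5,10)  cross = 2·10 − 3.5·30.5 = -86.7500; (r_i+r_j)·cross = 5.5·-86.7500 = -477.1250
edge 1: (3.5,10)→(11,12)  cross = 3.5·12 − 11·10 = -68.0000; (r_i+r_j)·cross = 14.5·-68.0000 = -986.0000
edge 2: (11,12)→(18.5,31)  cross = 11·31 − 18.5·12 = 119.0000; (r_i+r_j)·cross = 29.5·119.0000 = 3510.5000
edge 3: (18.5,31)→(2,30.5)  cross = 18.5·30.5 − 2·31 = 502.2500; (r_i+r_j)·cross = 20.5·502.2500 = 10296.1250
Σcross = 466.5000 → A = |Σcross|/2 = 233.2500 mm²
Σ(r_i+r_j)·cross = 12343.5000 → first moment M = |Σ|/6 = 2057.2500
R_c = M/A = 2057.2500/233.2500 = 8.8199 mm
θ = 129° = 2.251475 rad
V = θ·R_c·A = 2.251475·8.8199·233.2500 = 4631.846 mm³

Volume = 4631.846 mm³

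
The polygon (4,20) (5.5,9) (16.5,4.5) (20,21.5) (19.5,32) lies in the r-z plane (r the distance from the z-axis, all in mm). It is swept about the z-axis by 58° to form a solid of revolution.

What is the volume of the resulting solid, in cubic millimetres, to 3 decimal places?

Volume = 3562.336 mm³

Profile (r,z), 5 vertices: (4,20) (5.5,9) (16.5,4.5) (20,21.5) (19.5,32)
edge 0: (4,20)→(5.5,9)  cross = 4·9 − 5.5·20 = -74.0000; (r_i+r_j)·cross = 9.5·-74.0000 = -703.0000
edge 1: (5.5,9)→(16.5,4.5)  cross = 5.5·4.5 − 16.5·9 = -123.7500; (r_i+r_j)·cross = 22·-123.7500 = -2722.5000
edge 2: (16.5,4.5)→(20,21.5)  cross = 16.5·21.5 − 20·4.5 = 264.7500; (r_i+r_j)·cross = 36.5·264.7500 = 9663.3750
edge 3: (20,21.5)→(19.5,32)  cross = 20·32 − 19.5·21.5 = 220.7500; (r_i+r_j)·cross = 39.5·220.7500 = 8719.6250
edge 4: (19.5,32)→(4,20)  cross = 19.5·20 − 4·32 = 262.0000; (r_i+r_j)·cross = 23.5·262.0000 = 6157.0000
Σcross = 549.7500 → A = |Σcross|/2 = 274.8750 mm²
Σ(r_i+r_j)·cross = 21114.5000 → first moment M = |Σ|/6 = 3519.0833
R_c = M/A = 3519.0833/274.8750 = 12.8025 mm
θ = 58° = 1.012291 rad
V = θ·R_c·A = 1.012291·12.8025·274.8750 = 3562.336 mm³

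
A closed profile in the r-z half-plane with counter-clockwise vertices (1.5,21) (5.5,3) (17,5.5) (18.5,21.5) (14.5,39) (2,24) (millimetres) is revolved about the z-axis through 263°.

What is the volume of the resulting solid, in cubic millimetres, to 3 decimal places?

Volume = 19980.445 mm³

Profile (r,z), 6 vertices: (1.5,21) (5.5,3) (17,5.5) (18.5,21.5) (14.5,39) (2,24)
edge 0: (1.5,21)→(5.5,3)  cross = 1.5·3 − 5.5·21 = -111.0000; (r_i+r_j)·cross = 7·-111.0000 = -777.0000
edge 1: (5.5,3)→(17,5.5)  cross = 5.5·5.5 − 17·3 = -20.7500; (r_i+r_j)·cross = 22.5·-20.7500 = -466.8750
edge 2: (17,5.5)→(18.5,21.5)  cross = 17·21.5 − 18.5·5.5 = 263.7500; (r_i+r_j)·cross = 35.5·263.7500 = 9363.1250
edge 3: (18.5,21.5)→(14.5,39)  cross = 18.5·39 − 14.5·21.5 = 409.7500; (r_i+r_j)·cross = 33·409.7500 = 13521.7500
edge 4: (14.5,39)→(2,24)  cross = 14.5·24 − 2·39 = 270.0000; (r_i+r_j)·cross = 16.5·270.0000 = 4455.0000
edge 5: (2,24)→(1.5,21)  cross = 2·21 − 1.5·24 = 6.0000; (r_i+r_j)·cross = 3.5·6.0000 = 21.0000
Σcross = 817.7500 → A = |Σcross|/2 = 408.8750 mm²
Σ(r_i+r_j)·cross = 26117.0000 → first moment M = |Σ|/6 = 4352.8333
R_c = M/A = 4352.8333/408.8750 = 10.6459 mm
θ = 263° = 4.590216 rad
V = θ·R_c·A = 4.590216·10.6459·408.8750 = 19980.445 mm³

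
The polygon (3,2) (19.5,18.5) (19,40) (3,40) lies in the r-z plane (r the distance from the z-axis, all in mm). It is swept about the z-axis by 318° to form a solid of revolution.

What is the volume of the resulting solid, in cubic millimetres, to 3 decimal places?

Profile (r,z), 4 vertices: (3,2) (19.5,18.5) (19,40) (3,40)
edge 0: (3,2)→(19.5,18.5)  cross = 3·18.5 − 19.5·2 = 16.5000; (r_i+r_j)·cross = 22.5·16.5000 = 371.2500
edge 1: (19.5,18.5)→(19,40)  cross = 19.5·40 − 19·18.5 = 428.5000; (r_i+r_j)·cross = 38.5·428.5000 = 16497.2500
edge 2: (19,40)→(3,40)  cross = 19·40 − 3·40 = 640.0000; (r_i+r_j)·cross = 22·640.0000 = 14080.0000
edge 3: (3,40)→(3,2)  cross = 3·2 − 3·40 = -114.0000; (r_i+r_j)·cross = 6·-114.0000 = -684.0000
Σcross = 971.0000 → A = |Σcross|/2 = 485.5000 mm²
Σ(r_i+r_j)·cross = 30264.5000 → first moment M = |Σ|/6 = 5044.0833
R_c = M/A = 5044.0833/485.5000 = 10.3895 mm
θ = 318° = 5.550147 rad
V = θ·R_c·A = 5.550147·10.3895·485.5000 = 27995.404 mm³

Volume = 27995.404 mm³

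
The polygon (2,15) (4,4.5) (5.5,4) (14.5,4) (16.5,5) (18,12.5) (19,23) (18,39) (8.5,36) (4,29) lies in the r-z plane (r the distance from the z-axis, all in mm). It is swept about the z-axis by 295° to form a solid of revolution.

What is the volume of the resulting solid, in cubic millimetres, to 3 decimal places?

Volume = 26956.130 mm³

Profile (r,z), 10 vertices: (2,15) (4,4.5) (5.5,4) (14.5,4) (16.5,5) (18,12.5) (19,23) (18,39) (8.5,36) (4,29)
edge 0: (2,15)→(4,4.5)  cross = 2·4.5 − 4·15 = -51.0000; (r_i+r_j)·cross = 6·-51.0000 = -306.0000
edge 1: (4,4.5)→(5.5,4)  cross = 4·4 − 5.5·4.5 = -8.7500; (r_i+r_j)·cross = 9.5·-8.7500 = -83.1250
edge 2: (5.5,4)→(14.5,4)  cross = 5.5·4 − 14.5·4 = -36.0000; (r_i+r_j)·cross = 20·-36.0000 = -720.0000
edge 3: (14.5,4)→(16.5,5)  cross = 14.5·5 − 16.5·4 = 6.5000; (r_i+r_j)·cross = 31·6.5000 = 201.5000
edge 4: (16.5,5)→(18,12.5)  cross = 16.5·12.5 − 18·5 = 116.2500; (r_i+r_j)·cross = 34.5·116.2500 = 4010.6250
edge 5: (18,12.5)→(19,23)  cross = 18·23 − 19·12.5 = 176.5000; (r_i+r_j)·cross = 37·176.5000 = 6530.5000
edge 6: (19,23)→(18,39)  cross = 19·39 − 18·23 = 327.0000; (r_i+r_j)·cross = 37·327.0000 = 12099.0000
edge 7: (18,39)→(8.5,36)  cross = 18·36 − 8.5·39 = 316.5000; (r_i+r_j)·cross = 26.5·316.5000 = 8387.2500
edge 8: (8.5,36)→(4,29)  cross = 8.5·29 − 4·36 = 102.5000; (r_i+r_j)·cross = 12.5·102.5000 = 1281.2500
edge 9: (4,29)→(2,15)  cross = 4·15 − 2·29 = 2.0000; (r_i+r_j)·cross = 6·2.0000 = 12.0000
Σcross = 951.5000 → A = |Σcross|/2 = 475.7500 mm²
Σ(r_i+r_j)·cross = 31413.0000 → first moment M = |Σ|/6 = 5235.5000
R_c = M/A = 5235.5000/475.7500 = 11.0047 mm
θ = 295° = 5.148721 rad
V = θ·R_c·A = 5.148721·11.0047·475.7500 = 26956.130 mm³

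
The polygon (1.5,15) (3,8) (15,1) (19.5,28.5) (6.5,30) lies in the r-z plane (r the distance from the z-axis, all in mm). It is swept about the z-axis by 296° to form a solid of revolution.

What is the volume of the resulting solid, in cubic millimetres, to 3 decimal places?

Volume = 19489.394 mm³

Profile (r,z), 5 vertices: (1.5,15) (3,8) (15,1) (19.5,28.5) (6.5,30)
edge 0: (1.5,15)→(3,8)  cross = 1.5·8 − 3·15 = -33.0000; (r_i+r_j)·cross = 4.5·-33.0000 = -148.5000
edge 1: (3,8)→(15,1)  cross = 3·1 − 15·8 = -117.0000; (r_i+r_j)·cross = 18·-117.0000 = -2106.0000
edge 2: (15,1)→(19.5,28.5)  cross = 15·28.5 − 19.5·1 = 408.0000; (r_i+r_j)·cross = 34.5·408.0000 = 14076.0000
edge 3: (19.5,28.5)→(6.5,30)  cross = 19.5·30 − 6.5·28.5 = 399.7500; (r_i+r_j)·cross = 26·399.7500 = 10393.5000
edge 4: (6.5,30)→(1.5,15)  cross = 6.5·15 − 1.5·30 = 52.5000; (r_i+r_j)·cross = 8·52.5000 = 420.0000
Σcross = 710.2500 → A = |Σcross|/2 = 355.1250 mm²
Σ(r_i+r_j)·cross = 22635.0000 → first moment M = |Σ|/6 = 3772.5000
R_c = M/A = 3772.5000/355.1250 = 10.6230 mm
θ = 296° = 5.166175 rad
V = θ·R_c·A = 5.166175·10.6230·355.1250 = 19489.394 mm³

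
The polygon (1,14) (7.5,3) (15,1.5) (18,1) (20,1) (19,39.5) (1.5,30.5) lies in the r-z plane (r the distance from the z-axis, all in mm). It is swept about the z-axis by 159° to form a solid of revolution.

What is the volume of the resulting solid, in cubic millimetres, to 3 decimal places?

Profile (r,z), 7 vertices: (1,14) (7.5,3) (15,1.5) (18,1) (20,1) (19,39.5) (1.5,30.5)
edge 0: (1,14)→(7.5,3)  cross = 1·3 − 7.5·14 = -102.0000; (r_i+r_j)·cross = 8.5·-102.0000 = -867.0000
edge 1: (7.5,3)→(15,1.5)  cross = 7.5·1.5 − 15·3 = -33.7500; (r_i+r_j)·cross = 22.5·-33.7500 = -759.3750
edge 2: (15,1.5)→(18,1)  cross = 15·1 − 18·1.5 = -12.0000; (r_i+r_j)·cross = 33·-12.0000 = -396.0000
edge 3: (18,1)→(20,1)  cross = 18·1 − 20·1 = -2.0000; (r_i+r_j)·cross = 38·-2.0000 = -76.0000
edge 4: (20,1)→(19,39.5)  cross = 20·39.5 − 19·1 = 771.0000; (r_i+r_j)·cross = 39·771.0000 = 30069.0000
edge 5: (19,39.5)→(1.5,30.5)  cross = 19·30.5 − 1.5·39.5 = 520.2500; (r_i+r_j)·cross = 20.5·520.2500 = 10665.1250
edge 6: (1.5,30.5)→(1,14)  cross = 1.5·14 − 1·30.5 = -9.5000; (r_i+r_j)·cross = 2.5·-9.5000 = -23.7500
Σcross = 1132.0000 → A = |Σcross|/2 = 566.0000 mm²
Σ(r_i+r_j)·cross = 38612.0000 → first moment M = |Σ|/6 = 6435.3333
R_c = M/A = 6435.3333/566.0000 = 11.3698 mm
θ = 159° = 2.775074 rad
V = θ·R_c·A = 2.775074·11.3698·566.0000 = 17858.523 mm³

Volume = 17858.523 mm³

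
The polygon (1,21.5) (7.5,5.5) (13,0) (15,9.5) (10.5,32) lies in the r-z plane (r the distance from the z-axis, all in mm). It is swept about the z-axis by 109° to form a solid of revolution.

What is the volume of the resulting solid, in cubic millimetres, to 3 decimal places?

Volume = 3992.800 mm³

Profile (r,z), 5 vertices: (1,21.5) (7.5,5.5) (13,0) (15,9.5) (10.5,32)
edge 0: (1,21.5)→(7.5,5.5)  cross = 1·5.5 − 7.5·21.5 = -155.7500; (r_i+r_j)·cross = 8.5·-155.7500 = -1323.8750
edge 1: (7.5,5.5)→(13,0)  cross = 7.5·0 − 13·5.5 = -71.5000; (r_i+r_j)·cross = 20.5·-71.5000 = -1465.7500
edge 2: (13,0)→(15,9.5)  cross = 13·9.5 − 15·0 = 123.5000; (r_i+r_j)·cross = 28·123.5000 = 3458.0000
edge 3: (15,9.5)→(10.5,32)  cross = 15·32 − 10.5·9.5 = 380.2500; (r_i+r_j)·cross = 25.5·380.2500 = 9696.3750
edge 4: (10.5,32)→(1,21.5)  cross = 10.5·21.5 − 1·32 = 193.7500; (r_i+r_j)·cross = 11.5·193.7500 = 2228.1250
Σcross = 470.2500 → A = |Σcross|/2 = 235.1250 mm²
Σ(r_i+r_j)·cross = 12592.8750 → first moment M = |Σ|/6 = 2098.8125
R_c = M/A = 2098.8125/235.1250 = 8.9264 mm
θ = 109° = 1.902409 rad
V = θ·R_c·A = 1.902409·8.9264·235.1250 = 3992.800 mm³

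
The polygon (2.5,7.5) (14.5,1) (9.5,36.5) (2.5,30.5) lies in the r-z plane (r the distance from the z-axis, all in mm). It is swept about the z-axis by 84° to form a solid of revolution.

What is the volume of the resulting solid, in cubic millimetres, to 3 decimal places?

Profile (r,z), 4 vertices: (2.5,7.5) (14.5,1) (9.5,36.5) (2.5,30.5)
edge 0: (2.5,7.5)→(14.5,1)  cross = 2.5·1 − 14.5·7.5 = -106.2500; (r_i+r_j)·cross = 17·-106.2500 = -1806.2500
edge 1: (14.5,1)→(9.5,36.5)  cross = 14.5·36.5 − 9.5·1 = 519.7500; (r_i+r_j)·cross = 24·519.7500 = 12474.0000
edge 2: (9.5,36.5)→(2.5,30.5)  cross = 9.5·30.5 − 2.5·36.5 = 198.5000; (r_i+r_j)·cross = 12·198.5000 = 2382.0000
edge 3: (2.5,30.5)→(2.5,7.5)  cross = 2.5·7.5 − 2.5·30.5 = -57.5000; (r_i+r_j)·cross = 5·-57.5000 = -287.5000
Σcross = 554.5000 → A = |Σcross|/2 = 277.2500 mm²
Σ(r_i+r_j)·cross = 12762.2500 → first moment M = |Σ|/6 = 2127.0417
R_c = M/A = 2127.0417/277.2500 = 7.6719 mm
θ = 84° = 1.466077 rad
V = θ·R_c·A = 1.466077·7.6719·277.2500 = 3118.406 mm³

Volume = 3118.406 mm³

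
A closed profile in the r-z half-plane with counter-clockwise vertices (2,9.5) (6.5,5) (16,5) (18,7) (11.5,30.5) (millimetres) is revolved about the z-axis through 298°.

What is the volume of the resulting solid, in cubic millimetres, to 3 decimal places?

Volume = 11885.771 mm³

Profile (r,z), 5 vertices: (2,9.5) (6.5,5) (16,5) (18,7) (11.5,30.5)
edge 0: (2,9.5)→(6.5,5)  cross = 2·5 − 6.5·9.5 = -51.7500; (r_i+r_j)·cross = 8.5·-51.7500 = -439.8750
edge 1: (6.5,5)→(16,5)  cross = 6.5·5 − 16·5 = -47.5000; (r_i+r_j)·cross = 22.5·-47.5000 = -1068.7500
edge 2: (16,5)→(18,7)  cross = 16·7 − 18·5 = 22.0000; (r_i+r_j)·cross = 34·22.0000 = 748.0000
edge 3: (18,7)→(11.5,30.5)  cross = 18·30.5 − 11.5·7 = 468.5000; (r_i+r_j)·cross = 29.5·468.5000 = 13820.7500
edge 4: (11.5,30.5)→(2,9.5)  cross = 11.5·9.5 − 2·30.5 = 48.2500; (r_i+r_j)·cross = 13.5·48.2500 = 651.3750
Σcross = 439.5000 → A = |Σcross|/2 = 219.7500 mm²
Σ(r_i+r_j)·cross = 13711.5000 → first moment M = |Σ|/6 = 2285.2500
R_c = M/A = 2285.2500/219.7500 = 10.3993 mm
θ = 298° = 5.201081 rad
V = θ·R_c·A = 5.201081·10.3993·219.7500 = 11885.771 mm³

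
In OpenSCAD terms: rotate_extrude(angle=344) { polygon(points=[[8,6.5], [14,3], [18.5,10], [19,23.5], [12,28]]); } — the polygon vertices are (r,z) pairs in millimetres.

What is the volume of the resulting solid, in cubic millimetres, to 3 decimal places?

Profile (r,z), 5 vertices: (8,6.5) (14,3) (18.5,10) (19,23.5) (12,28)
edge 0: (8,6.5)→(14,3)  cross = 8·3 − 14·6.5 = -67.0000; (r_i+r_j)·cross = 22·-67.0000 = -1474.0000
edge 1: (14,3)→(18.5,10)  cross = 14·10 − 18.5·3 = 84.5000; (r_i+r_j)·cross = 32.5·84.5000 = 2746.2500
edge 2: (18.5,10)→(19,23.5)  cross = 18.5·23.5 − 19·10 = 244.7500; (r_i+r_j)·cross = 37.5·244.7500 = 9178.1250
edge 3: (19,23.5)→(12,28)  cross = 19·28 − 12·23.5 = 250.0000; (r_i+r_j)·cross = 31·250.0000 = 7750.0000
edge 4: (12,28)→(8,6.5)  cross = 12·6.5 − 8·28 = -146.0000; (r_i+r_j)·cross = 20·-146.0000 = -2920.0000
Σcross = 366.2500 → A = |Σcross|/2 = 183.1250 mm²
Σ(r_i+r_j)·cross = 15280.3750 → first moment M = |Σ|/6 = 2546.7292
R_c = M/A = 2546.7292/183.1250 = 13.9071 mm
θ = 344° = 6.003933 rad
V = θ·R_c·A = 6.003933·13.9071·183.1250 = 15290.390 mm³

Volume = 15290.390 mm³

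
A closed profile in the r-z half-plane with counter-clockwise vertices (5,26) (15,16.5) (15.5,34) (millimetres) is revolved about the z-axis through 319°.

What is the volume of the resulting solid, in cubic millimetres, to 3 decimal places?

Volume = 5921.259 mm³

Profile (r,z), 3 vertices: (5,26) (15,16.5) (15.5,34)
edge 0: (5,26)→(15,16.5)  cross = 5·16.5 − 15·26 = -307.5000; (r_i+r_j)·cross = 20·-307.5000 = -6150.0000
edge 1: (15,16.5)→(15.5,34)  cross = 15·34 − 15.5·16.5 = 254.2500; (r_i+r_j)·cross = 30.5·254.2500 = 7754.6250
edge 2: (15.5,34)→(5,26)  cross = 15.5·26 − 5·34 = 233.0000; (r_i+r_j)·cross = 20.5·233.0000 = 4776.5000
Σcross = 179.7500 → A = |Σcross|/2 = 89.8750 mm²
Σ(r_i+r_j)·cross = 6381.1250 → first moment M = |Σ|/6 = 1063.5208
R_c = M/A = 1063.5208/89.8750 = 11.8333 mm
θ = 319° = 5.567600 rad
V = θ·R_c·A = 5.567600·11.8333·89.8750 = 5921.259 mm³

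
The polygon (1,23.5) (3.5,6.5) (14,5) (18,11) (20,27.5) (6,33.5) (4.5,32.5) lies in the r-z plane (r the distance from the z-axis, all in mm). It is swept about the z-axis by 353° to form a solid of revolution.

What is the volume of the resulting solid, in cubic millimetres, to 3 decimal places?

Volume = 25535.727 mm³

Profile (r,z), 7 vertices: (1,23.5) (3.5,6.5) (14,5) (18,11) (20,27.5) (6,33.5) (4.5,32.5)
edge 0: (1,23.5)→(3.5,6.5)  cross = 1·6.5 − 3.5·23.5 = -75.7500; (r_i+r_j)·cross = 4.5·-75.7500 = -340.8750
edge 1: (3.5,6.5)→(14,5)  cross = 3.5·5 − 14·6.5 = -73.5000; (r_i+r_j)·cross = 17.5·-73.5000 = -1286.2500
edge 2: (14,5)→(18,11)  cross = 14·11 − 18·5 = 64.0000; (r_i+r_j)·cross = 32·64.0000 = 2048.0000
edge 3: (18,11)→(20,27.5)  cross = 18·27.5 − 20·11 = 275.0000; (r_i+r_j)·cross = 38·275.0000 = 10450.0000
edge 4: (20,27.5)→(6,33.5)  cross = 20·33.5 − 6·27.5 = 505.0000; (r_i+r_j)·cross = 26·505.0000 = 13130.0000
edge 5: (6,33.5)→(4.5,32.5)  cross = 6·32.5 − 4.5·33.5 = 44.2500; (r_i+r_j)·cross = 10.5·44.2500 = 464.6250
edge 6: (4.5,32.5)→(1,23.5)  cross = 4.5·23.5 − 1·32.5 = 73.2500; (r_i+r_j)·cross = 5.5·73.2500 = 402.8750
Σcross = 812.2500 → A = |Σcross|/2 = 406.1250 mm²
Σ(r_i+r_j)·cross = 24868.3750 → first moment M = |Σ|/6 = 4144.7292
R_c = M/A = 4144.7292/406.1250 = 10.2056 mm
θ = 353° = 6.161012 rad
V = θ·R_c·A = 6.161012·10.2056·406.1250 = 25535.727 mm³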